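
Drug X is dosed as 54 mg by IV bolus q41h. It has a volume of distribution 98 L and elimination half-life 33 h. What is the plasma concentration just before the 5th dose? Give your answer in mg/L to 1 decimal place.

0.4 mg/L

f = (1/2)^(τ/t½) = (1/2)^(41/33) ≈ 0.4227.
C₀ = D/Vd = 54/98 ≈ 0.551 mg/L.
Before the 5th dose, 4 doses have been given. Superposition: Cmin = C₀·(f + f² + … + f^4).
≈ 0.551 × (0.4227 + 0.1787 + 0.0755 + 0.0319) ≈ 0.551 × 0.7088 ≈ 0.391 mg/L.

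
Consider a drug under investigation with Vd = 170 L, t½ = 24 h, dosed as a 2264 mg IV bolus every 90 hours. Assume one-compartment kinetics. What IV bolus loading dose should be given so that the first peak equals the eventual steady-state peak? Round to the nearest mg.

f = (1/2)^(90/24) ≈ 0.074325; accumulation ratio R = 1/(1−f) ≈ 1.08029.
Loading dose to hit Cmax,ss on first dose: D_load = D_maint·R ≈ 2264 × 1.08029 ≈ 2445.78 mg.

2446 mg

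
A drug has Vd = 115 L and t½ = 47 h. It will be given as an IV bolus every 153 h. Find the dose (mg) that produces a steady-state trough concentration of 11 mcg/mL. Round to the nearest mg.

τ/t½ = 153/47 ≈ 3.2553, so f = (1/2)^(153/47) ≈ 0.104725.
Cmin,ss = (D/Vd)·f/(1−f), so D = Cmin,ss·Vd·(1−f)/f.
D = 11 × 115 × (1−f)/f ≈ 11 × 115 × 8.54882 ≈ 10814.26 mg.

10814 mg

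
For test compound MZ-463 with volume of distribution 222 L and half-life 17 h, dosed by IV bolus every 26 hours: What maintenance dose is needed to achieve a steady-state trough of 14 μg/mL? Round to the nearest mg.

5864 mg

τ/t½ = 26/17 ≈ 1.5294, so f = (1/2)^(26/17) ≈ 0.346419.
Cmin,ss = (D/Vd)·f/(1−f), so D = Cmin,ss·Vd·(1−f)/f.
D = 14 × 222 × (1−f)/f ≈ 14 × 222 × 1.88668 ≈ 5863.80 mg.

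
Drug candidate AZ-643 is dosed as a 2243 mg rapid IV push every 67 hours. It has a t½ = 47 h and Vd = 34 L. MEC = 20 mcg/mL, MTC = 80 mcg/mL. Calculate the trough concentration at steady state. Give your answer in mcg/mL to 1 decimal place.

39.1 mcg/mL

k = ln2/t½ = ln2/47 ≈ 0.014748 h⁻¹; fraction remaining f = e^(−kτ) = e^(−0.014748×67) ≈ 0.3723.
At steady state, accumulation factor R = 1/(1 − e^(−kτ)) ≈ 1.5931.
Single-dose peak C₀ = D/Vd = 2243/34 ≈ 65.971 mcg/mL.
Steady-state peak Cmax,ss = C₀·R ≈ 65.971 × 1.5931 ≈ 105.098 mcg/mL.
Steady-state trough Cmin,ss = Cmax,ss·f ≈ 105.098 × 0.3723 ≈ 39.128 mcg/mL.
Trough 39.1 mcg/mL vs MEC 20 mcg/mL: adequate.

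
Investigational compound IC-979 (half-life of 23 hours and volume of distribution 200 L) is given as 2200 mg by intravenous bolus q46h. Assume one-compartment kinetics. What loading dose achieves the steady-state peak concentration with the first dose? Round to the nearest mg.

2933 mg

f = (1/2)^(46/23) ≈ 0.250000; accumulation ratio R = 1/(1−f) ≈ 1.33333.
Loading dose to hit Cmax,ss on first dose: D_load = D_maint·R ≈ 2200 × 1.33333 ≈ 2933.33 mg.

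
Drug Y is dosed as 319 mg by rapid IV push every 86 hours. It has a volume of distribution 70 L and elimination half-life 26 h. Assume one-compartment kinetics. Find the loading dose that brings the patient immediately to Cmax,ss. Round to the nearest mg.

355 mg

f = (1/2)^(86/26) ≈ 0.100992; accumulation ratio R = 1/(1−f) ≈ 1.11234.
Loading dose to hit Cmax,ss on first dose: D_load = D_maint·R ≈ 319 × 1.11234 ≈ 354.84 mg.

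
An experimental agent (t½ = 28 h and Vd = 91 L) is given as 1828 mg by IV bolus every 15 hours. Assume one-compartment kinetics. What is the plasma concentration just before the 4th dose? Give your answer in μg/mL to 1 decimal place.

f = (1/2)^(τ/t½) = (1/2)^(15/28) ≈ 0.6898.
C₀ = D/Vd = 1828/91 ≈ 20.088 μg/mL.
Before the 4th dose, 3 doses have been given. Superposition: Cmin = C₀·(f + f² + … + f^3).
≈ 20.088 × (0.6898 + 0.4758 + 0.3282) ≈ 20.088 × 1.4938 ≈ 30.007 μg/mL.

30.0 μg/mL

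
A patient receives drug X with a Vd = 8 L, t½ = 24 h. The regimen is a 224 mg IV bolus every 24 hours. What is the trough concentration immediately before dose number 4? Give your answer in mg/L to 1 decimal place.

f = (1/2)^(τ/t½) = (1/2)^(24/24) ≈ 0.5000.
C₀ = D/Vd = 224/8 ≈ 28.000 mg/L.
Before the 4th dose, 3 doses have been given. Superposition: Cmin = C₀·(f + f² + … + f^3).
≈ 28.000 × (0.5000 + 0.2500 + 0.1250) ≈ 28.000 × 0.8750 ≈ 24.500 mg/L.

24.5 mg/L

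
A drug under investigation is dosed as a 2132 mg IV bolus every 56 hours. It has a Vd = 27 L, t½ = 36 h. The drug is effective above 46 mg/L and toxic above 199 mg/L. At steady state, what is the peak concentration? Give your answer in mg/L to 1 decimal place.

Over one 56-h interval, 56/36 ≈ 1.5556 half-lives elapse, leaving f ≈ 0.3402 of each dose.
Accumulation ratio R = 1/(1 − f) ≈ 1/0.6598 ≈ 1.5156.
Each bolus raises the concentration by D/Vd = 2132/27 ≈ 78.963 mg/L.
Steady-state peak Cmax,ss = C₀·R ≈ 78.963 × 1.5156 ≈ 119.676 mg/L.
Peak 119.7 mg/L vs MTC 199 mg/L: below toxic threshold.

119.7 mg/L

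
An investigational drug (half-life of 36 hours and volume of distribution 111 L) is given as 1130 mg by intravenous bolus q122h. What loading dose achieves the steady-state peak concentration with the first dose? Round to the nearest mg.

f = (1/2)^(122/36) ≈ 0.095465; accumulation ratio R = 1/(1−f) ≈ 1.10554.
Loading dose to hit Cmax,ss on first dose: D_load = D_maint·R ≈ 1130 × 1.10554 ≈ 1249.26 mg.

1249 mg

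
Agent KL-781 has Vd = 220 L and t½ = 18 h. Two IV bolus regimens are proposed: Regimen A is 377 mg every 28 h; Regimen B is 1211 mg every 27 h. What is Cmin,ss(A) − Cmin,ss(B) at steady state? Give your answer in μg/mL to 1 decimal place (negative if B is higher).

-2.1 μg/mL

Regimen A: f = (1/2)^(28/18) ≈ 0.3402; Cmin,ss = (377/220)·f/(1−f) ≈ 0.884 μg/mL.
Regimen B: f = (1/2)^(27/18) ≈ 0.3536; Cmin,ss = (1211/220)·f/(1−f) ≈ 3.011 μg/mL.
Difference ≈ 0.884 − 3.011 ≈ -2.127 μg/mL.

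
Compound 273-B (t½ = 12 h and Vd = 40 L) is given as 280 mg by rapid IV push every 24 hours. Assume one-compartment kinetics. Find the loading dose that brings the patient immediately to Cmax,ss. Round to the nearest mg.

373 mg

f = (1/2)^(24/12) ≈ 0.250000; accumulation ratio R = 1/(1−f) ≈ 1.33333.
Loading dose to hit Cmax,ss on first dose: D_load = D_maint·R ≈ 280 × 1.33333 ≈ 373.33 mg.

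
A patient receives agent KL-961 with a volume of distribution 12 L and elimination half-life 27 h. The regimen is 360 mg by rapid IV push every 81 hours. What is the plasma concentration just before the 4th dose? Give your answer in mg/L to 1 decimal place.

4.3 mg/L

f = (1/2)^(τ/t½) = (1/2)^(81/27) ≈ 0.1250.
C₀ = D/Vd = 360/12 ≈ 30.000 mg/L.
Before the 4th dose, 3 doses have been given. Superposition: Cmin = C₀·(f + f² + … + f^3).
≈ 30.000 × (0.1250 + 0.0156 + 0.0020) ≈ 30.000 × 0.1426 ≈ 4.278 mg/L.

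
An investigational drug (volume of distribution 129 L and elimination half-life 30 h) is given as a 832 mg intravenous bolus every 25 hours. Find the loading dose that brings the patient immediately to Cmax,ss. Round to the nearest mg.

f = (1/2)^(25/30) ≈ 0.561231; accumulation ratio R = 1/(1−f) ≈ 2.27910.
Loading dose to hit Cmax,ss on first dose: D_load = D_maint·R ≈ 832 × 2.27910 ≈ 1896.21 mg.

1896 mg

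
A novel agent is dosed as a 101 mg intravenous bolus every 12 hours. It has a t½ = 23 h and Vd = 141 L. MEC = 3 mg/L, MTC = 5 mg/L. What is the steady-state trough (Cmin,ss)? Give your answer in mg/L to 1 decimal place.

k = ln2/t½ = ln2/23 ≈ 0.030137 h⁻¹; fraction remaining f = e^(−kτ) = e^(−0.030137×12) ≈ 0.6965.
Accumulation ratio R = 1/(1 − f) ≈ 1/0.3035 ≈ 3.2949.
Single-dose peak C₀ = D/Vd = 101/141 ≈ 0.716 mg/L.
Steady-state peak Cmax,ss = C₀·R ≈ 0.716 × 3.2949 ≈ 2.359 mg/L.
Steady-state trough Cmin,ss = Cmax,ss·f ≈ 2.359 × 0.6965 ≈ 1.643 mg/L.
Trough 1.6 mg/L vs MEC 3 mg/L: subtherapeutic.

1.6 mg/L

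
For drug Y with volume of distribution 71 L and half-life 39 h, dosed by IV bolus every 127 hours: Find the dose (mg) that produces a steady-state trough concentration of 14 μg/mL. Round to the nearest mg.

8505 mg

τ/t½ = 127/39 ≈ 3.2564, so f = (1/2)^(127/39) ≈ 0.104646.
Cmin,ss = (D/Vd)·f/(1−f), so D = Cmin,ss·Vd·(1−f)/f.
D = 14 × 71 × (1−f)/f ≈ 14 × 71 × 8.55603 ≈ 8504.69 mg.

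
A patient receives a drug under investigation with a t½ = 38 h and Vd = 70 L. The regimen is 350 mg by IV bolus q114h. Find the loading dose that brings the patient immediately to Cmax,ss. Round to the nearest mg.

400 mg

f = (1/2)^(114/38) ≈ 0.125000; accumulation ratio R = 1/(1−f) ≈ 1.14286.
Loading dose to hit Cmax,ss on first dose: D_load = D_maint·R ≈ 350 × 1.14286 ≈ 400.00 mg.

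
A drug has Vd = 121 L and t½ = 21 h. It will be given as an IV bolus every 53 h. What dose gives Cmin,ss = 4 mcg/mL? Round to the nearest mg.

2299 mg

τ/t½ = 53/21 ≈ 2.5238, so f = (1/2)^(53/21) ≈ 0.173883.
Cmin,ss = (D/Vd)·f/(1−f), so D = Cmin,ss·Vd·(1−f)/f.
D = 4 × 121 × (1−f)/f ≈ 4 × 121 × 4.75099 ≈ 2299.48 mg.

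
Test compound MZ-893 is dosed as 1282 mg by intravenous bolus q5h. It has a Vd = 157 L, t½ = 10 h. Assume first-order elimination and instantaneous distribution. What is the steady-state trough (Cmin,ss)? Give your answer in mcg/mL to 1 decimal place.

τ/t½ = 5/10 ≈ 0.5, so fraction remaining f = (1/2)^(5/10) ≈ 0.7071.
Single-dose peak C₀ = D/Vd = 1282/157 ≈ 8.166 mcg/mL.
Steady-state trough Cmin,ss = C₀·f/(1−f) ≈ 8.166 × 0.7071/0.2929 ≈ 19.714 mcg/mL.

19.7 mcg/mL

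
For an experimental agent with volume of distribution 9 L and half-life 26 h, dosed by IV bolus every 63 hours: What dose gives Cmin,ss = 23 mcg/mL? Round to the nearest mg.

τ/t½ = 63/26 ≈ 2.4231, so f = (1/2)^(63/26) ≈ 0.186458.
Cmin,ss = (D/Vd)·f/(1−f), so D = Cmin,ss·Vd·(1−f)/f.
D = 23 × 9 × (1−f)/f ≈ 23 × 9 × 4.36314 ≈ 903.17 mg.

903 mg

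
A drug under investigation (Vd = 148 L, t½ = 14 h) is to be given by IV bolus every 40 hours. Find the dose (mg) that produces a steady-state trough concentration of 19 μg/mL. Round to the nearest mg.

τ/t½ = 40/14 ≈ 2.8571, so f = (1/2)^(40/14) ≈ 0.138011.
Cmin,ss = (D/Vd)·f/(1−f), so D = Cmin,ss·Vd·(1−f)/f.
D = 19 × 148 × (1−f)/f ≈ 19 × 148 × 6.24580 ≈ 17563.19 mg.

17563 mg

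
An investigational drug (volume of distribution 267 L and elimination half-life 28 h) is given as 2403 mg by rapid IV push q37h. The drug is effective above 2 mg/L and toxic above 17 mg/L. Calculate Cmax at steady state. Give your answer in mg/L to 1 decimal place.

Over one 37-h interval, 37/28 ≈ 1.3214 half-lives elapse, leaving f ≈ 0.4001 of each dose.
Accumulation ratio R = 1/(1 − f) ≈ 1/0.5999 ≈ 1.6669.
Each bolus raises the concentration by D/Vd = 2403/267 ≈ 9.000 mg/L.
Cmax,ss = C₀/(1 − f) ≈ 9.000/0.5999 ≈ 15.003 mg/L.
Peak 15.0 mg/L vs MTC 17 mg/L: below toxic threshold.

15.0 mg/L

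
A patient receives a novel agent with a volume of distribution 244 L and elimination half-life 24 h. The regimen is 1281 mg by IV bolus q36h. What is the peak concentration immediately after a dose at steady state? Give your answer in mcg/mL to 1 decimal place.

8.1 mcg/mL

k = ln2/t½ = ln2/24 ≈ 0.028881 h⁻¹; fraction remaining f = e^(−kτ) = e^(−0.028881×36) ≈ 0.3536.
Accumulation ratio R = 1/(1 − f) ≈ 1/0.6464 ≈ 1.5470.
Each bolus raises the concentration by D/Vd = 1281/244 ≈ 5.250 mcg/mL.
Steady-state peak Cmax,ss = C₀·R ≈ 5.250 × 1.5470 ≈ 8.122 mcg/mL.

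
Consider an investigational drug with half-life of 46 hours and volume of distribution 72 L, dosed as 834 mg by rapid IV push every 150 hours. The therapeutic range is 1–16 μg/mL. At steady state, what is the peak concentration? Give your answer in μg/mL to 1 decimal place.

k = ln2/t½ = ln2/46 ≈ 0.015068 h⁻¹; fraction remaining f = e^(−kτ) = e^(−0.015068×150) ≈ 0.1043.
Accumulation ratio R = 1/(1 − f) ≈ 1/0.8957 ≈ 1.1164.
Each bolus raises the concentration by D/Vd = 834/72 ≈ 11.583 μg/mL.
Cmax,ss = C₀/(1 − f) ≈ 11.583/0.8957 ≈ 12.932 μg/mL.
Peak 12.9 μg/mL vs MTC 16 μg/mL: below toxic threshold.

12.9 μg/mL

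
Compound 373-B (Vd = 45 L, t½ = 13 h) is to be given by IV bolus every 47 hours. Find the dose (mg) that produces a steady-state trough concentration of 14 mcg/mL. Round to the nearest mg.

7091 mg

τ/t½ = 47/13 ≈ 3.6154, so f = (1/2)^(47/13) ≈ 0.081594.
Cmin,ss = (D/Vd)·f/(1−f), so D = Cmin,ss·Vd·(1−f)/f.
D = 14 × 45 × (1−f)/f ≈ 14 × 45 × 11.25580 ≈ 7091.15 mg.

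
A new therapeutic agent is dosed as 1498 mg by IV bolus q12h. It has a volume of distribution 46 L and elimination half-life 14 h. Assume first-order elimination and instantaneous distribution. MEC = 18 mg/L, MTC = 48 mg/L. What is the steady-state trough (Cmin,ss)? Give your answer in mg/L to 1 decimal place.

τ/t½ = 12/14 ≈ 0.85714, so fraction remaining f = (1/2)^(12/14) ≈ 0.5520.
Single-dose peak C₀ = D/Vd = 1498/46 ≈ 32.565 mg/L.
Steady-state trough Cmin,ss = C₀·f/(1−f) ≈ 32.565 × 0.5520/0.4480 ≈ 40.125 mg/L.
Trough 40.1 mg/L vs MEC 18 mg/L: adequate.

40.1 mg/L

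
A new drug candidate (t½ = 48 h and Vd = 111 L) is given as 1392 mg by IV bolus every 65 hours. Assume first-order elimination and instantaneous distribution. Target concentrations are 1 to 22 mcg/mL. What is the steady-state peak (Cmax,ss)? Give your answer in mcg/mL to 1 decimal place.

20.6 mcg/mL

Over one 65-h interval, 65/48 ≈ 1.3542 half-lives elapse, leaving f ≈ 0.3912 of each dose.
Accumulation ratio R = 1/(1 − f) ≈ 1/0.6088 ≈ 1.6426.
Each bolus raises the concentration by D/Vd = 1392/111 ≈ 12.541 mcg/mL.
Steady-state peak Cmax,ss = C₀·R ≈ 12.541 × 1.6426 ≈ 20.600 mcg/mL.
Peak 20.6 mcg/mL vs MTC 22 mcg/mL: below toxic threshold.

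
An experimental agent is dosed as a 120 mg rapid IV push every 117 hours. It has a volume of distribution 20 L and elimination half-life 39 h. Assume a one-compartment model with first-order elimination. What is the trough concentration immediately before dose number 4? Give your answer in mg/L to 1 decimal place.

f = (1/2)^(τ/t½) = (1/2)^(117/39) ≈ 0.1250.
C₀ = D/Vd = 120/20 ≈ 6.000 mg/L.
Before the 4th dose, 3 doses have been given. Superposition: Cmin = C₀·(f + f² + … + f^3).
≈ 6.000 × (0.1250 + 0.0156 + 0.0020) ≈ 6.000 × 0.1426 ≈ 0.856 mg/L.

0.9 mg/L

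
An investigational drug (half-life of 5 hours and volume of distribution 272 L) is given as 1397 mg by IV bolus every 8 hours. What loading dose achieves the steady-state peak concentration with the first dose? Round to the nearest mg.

2085 mg

f = (1/2)^(8/5) ≈ 0.329877; accumulation ratio R = 1/(1−f) ≈ 1.49226.
Loading dose to hit Cmax,ss on first dose: D_load = D_maint·R ≈ 1397 × 1.49226 ≈ 2084.69 mg.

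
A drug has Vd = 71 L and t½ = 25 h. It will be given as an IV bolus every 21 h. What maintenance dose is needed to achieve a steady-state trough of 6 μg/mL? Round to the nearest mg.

337 mg

τ/t½ = 21/25 ≈ 0.84, so f = (1/2)^(21/25) ≈ 0.558644.
Cmin,ss = (D/Vd)·f/(1−f), so D = Cmin,ss·Vd·(1−f)/f.
D = 6 × 71 × (1−f)/f ≈ 6 × 71 × 0.79005 ≈ 336.56 mg.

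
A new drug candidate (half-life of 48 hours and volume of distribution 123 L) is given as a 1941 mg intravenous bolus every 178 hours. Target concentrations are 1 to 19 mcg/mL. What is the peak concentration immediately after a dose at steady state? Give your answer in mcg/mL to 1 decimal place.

17.1 mcg/mL

k = ln2/t½ = ln2/48 ≈ 0.014441 h⁻¹; fraction remaining f = e^(−kτ) = e^(−0.014441×178) ≈ 0.0765.
At steady state, accumulation factor R = 1/(1 − e^(−kτ)) ≈ 1.0828.
Single-dose peak C₀ = D/Vd = 1941/123 ≈ 15.780 mcg/mL.
Steady-state peak Cmax,ss = C₀·R ≈ 15.780 × 1.0828 ≈ 17.087 mcg/mL.
Peak 17.1 mcg/mL vs MTC 19 mcg/mL: below toxic threshold.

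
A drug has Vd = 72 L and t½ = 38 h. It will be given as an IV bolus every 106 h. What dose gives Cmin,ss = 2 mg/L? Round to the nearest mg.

852 mg

τ/t½ = 106/38 ≈ 2.7895, so f = (1/2)^(106/38) ≈ 0.144639.
Cmin,ss = (D/Vd)·f/(1−f), so D = Cmin,ss·Vd·(1−f)/f.
D = 2 × 72 × (1−f)/f ≈ 2 × 72 × 5.91376 ≈ 851.58 mg.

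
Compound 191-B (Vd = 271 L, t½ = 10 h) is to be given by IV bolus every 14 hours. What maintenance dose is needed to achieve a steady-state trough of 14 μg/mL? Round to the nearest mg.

τ/t½ = 14/10 ≈ 1.4, so f = (1/2)^(14/10) ≈ 0.378929.
Cmin,ss = (D/Vd)·f/(1−f), so D = Cmin,ss·Vd·(1−f)/f.
D = 14 × 271 × (1−f)/f ≈ 14 × 271 × 1.63902 ≈ 6218.44 mg.

6218 mg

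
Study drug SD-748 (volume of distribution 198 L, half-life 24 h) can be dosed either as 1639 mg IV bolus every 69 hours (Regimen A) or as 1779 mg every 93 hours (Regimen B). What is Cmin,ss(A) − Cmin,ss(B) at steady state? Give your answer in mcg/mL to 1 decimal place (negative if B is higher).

0.6 mcg/mL

Regimen A: f = (1/2)^(69/24) ≈ 0.1363; Cmin,ss = (1639/198)·f/(1−f) ≈ 1.306 mcg/mL.
Regimen B: f = (1/2)^(93/24) ≈ 0.0682; Cmin,ss = (1779/198)·f/(1−f) ≈ 0.658 mcg/mL.
Difference ≈ 1.306 − 0.658 ≈ 0.648 mcg/mL.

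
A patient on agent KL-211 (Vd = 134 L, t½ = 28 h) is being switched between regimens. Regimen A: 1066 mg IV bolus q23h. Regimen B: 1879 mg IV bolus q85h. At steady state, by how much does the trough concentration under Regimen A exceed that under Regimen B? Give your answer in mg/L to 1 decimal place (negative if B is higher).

Regimen A: f = (1/2)^(23/28) ≈ 0.5659; Cmin,ss = (1066/134)·f/(1−f) ≈ 10.371 mg/L.
Regimen B: f = (1/2)^(85/28) ≈ 0.1219; Cmin,ss = (1879/134)·f/(1−f) ≈ 1.947 mg/L.
Difference ≈ 10.371 − 1.947 ≈ 8.424 mg/L.

8.4 mg/L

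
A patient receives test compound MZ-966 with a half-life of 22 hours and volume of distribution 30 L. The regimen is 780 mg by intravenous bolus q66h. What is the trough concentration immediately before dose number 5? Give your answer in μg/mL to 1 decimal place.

f = (1/2)^(τ/t½) = (1/2)^(66/22) ≈ 0.1250.
C₀ = D/Vd = 780/30 ≈ 26.000 μg/mL.
Before the 5th dose, 4 doses have been given. Superposition: Cmin = C₀·(f + f² + … + f^4).
≈ 26.000 × (0.1250 + 0.0156 + 0.0020 + 0.0002) ≈ 26.000 × 0.1428 ≈ 3.713 μg/mL.

3.7 μg/mL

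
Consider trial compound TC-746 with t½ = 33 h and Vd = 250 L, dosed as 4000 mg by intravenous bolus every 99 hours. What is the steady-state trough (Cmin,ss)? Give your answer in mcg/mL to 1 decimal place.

2.3 mcg/mL

The dosing interval is 3 half-lives, so f = 2^(−3) = 0.125.
Accumulation ratio R = 1/(1 − f) = 1/0.875 = 8/7.
Single-dose peak C₀ = D/Vd = 4000/250 = 16 mcg/mL.
Steady-state peak Cmax,ss = C₀·R = 16 × 8/7 ≈ 18.286 mcg/mL.
Steady-state trough Cmin,ss = Cmax,ss·f ≈ 18.286 × 0.125 ≈ 2.286 mcg/mL.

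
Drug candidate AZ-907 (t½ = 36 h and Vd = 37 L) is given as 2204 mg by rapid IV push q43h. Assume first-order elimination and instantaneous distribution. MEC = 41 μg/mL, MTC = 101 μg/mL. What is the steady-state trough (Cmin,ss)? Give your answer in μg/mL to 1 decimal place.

τ/t½ = 43/36 ≈ 1.1944, so fraction remaining f = (1/2)^(43/36) ≈ 0.4370.
At steady state, accumulation factor R = 1/(1 − e^(−kτ)) ≈ 1.7762.
Each bolus raises the concentration by D/Vd = 2204/37 ≈ 59.568 μg/mL.
Cmax,ss = C₀/(1 − f) ≈ 59.568/0.5630 ≈ 105.805 μg/mL.
Steady-state trough Cmin,ss = Cmax,ss·f ≈ 105.805 × 0.4370 ≈ 46.237 μg/mL.
Trough 46.2 μg/mL vs MEC 41 μg/mL: adequate.

46.2 μg/mL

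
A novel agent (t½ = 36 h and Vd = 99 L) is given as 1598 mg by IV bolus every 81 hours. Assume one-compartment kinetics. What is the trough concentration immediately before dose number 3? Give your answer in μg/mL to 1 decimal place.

f = (1/2)^(τ/t½) = (1/2)^(81/36) ≈ 0.2102.
C₀ = D/Vd = 1598/99 ≈ 16.141 μg/mL.
Before the 3rd dose, 2 doses have been given. Superposition: Cmin = C₀·(f + f²).
≈ 16.141 × (0.2102 + 0.0442) ≈ 16.141 × 0.2544 ≈ 4.106 μg/mL.

4.1 μg/mL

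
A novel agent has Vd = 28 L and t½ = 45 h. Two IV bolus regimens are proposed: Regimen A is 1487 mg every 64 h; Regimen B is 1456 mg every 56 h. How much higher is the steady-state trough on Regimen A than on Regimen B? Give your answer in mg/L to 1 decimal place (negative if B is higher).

Regimen A: f = (1/2)^(64/45) ≈ 0.3731; Cmin,ss = (1487/28)·f/(1−f) ≈ 31.607 mg/L.
Regimen B: f = (1/2)^(56/45) ≈ 0.4221; Cmin,ss = (1456/28)·f/(1−f) ≈ 37.981 mg/L.
Difference ≈ 31.607 − 37.981 ≈ -6.374 mg/L.

-6.4 mg/L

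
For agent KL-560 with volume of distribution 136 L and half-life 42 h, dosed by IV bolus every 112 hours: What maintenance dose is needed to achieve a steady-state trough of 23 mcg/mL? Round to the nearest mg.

τ/t½ = 112/42 ≈ 2.6667, so f = (1/2)^(112/42) ≈ 0.157490.
Cmin,ss = (D/Vd)·f/(1−f), so D = Cmin,ss·Vd·(1−f)/f.
D = 23 × 136 × (1−f)/f ≈ 23 × 136 × 5.34961 ≈ 16733.58 mg.

16734 mg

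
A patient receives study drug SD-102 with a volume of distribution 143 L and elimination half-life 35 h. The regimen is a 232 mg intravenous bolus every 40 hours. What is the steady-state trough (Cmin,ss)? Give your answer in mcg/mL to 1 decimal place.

1.3 mcg/mL

Over one 40-h interval, 40/35 ≈ 1.1429 half-lives elapse, leaving f ≈ 0.4529 of each dose.
Accumulation ratio R = 1/(1 − f) ≈ 1/0.5471 ≈ 1.8278.
Single-dose peak C₀ = D/Vd = 232/143 ≈ 1.622 mcg/mL.
Steady-state peak Cmax,ss = C₀·R ≈ 1.622 × 1.8278 ≈ 2.965 mcg/mL.
Steady-state trough Cmin,ss = Cmax,ss·f ≈ 2.965 × 0.4529 ≈ 1.343 mcg/mL.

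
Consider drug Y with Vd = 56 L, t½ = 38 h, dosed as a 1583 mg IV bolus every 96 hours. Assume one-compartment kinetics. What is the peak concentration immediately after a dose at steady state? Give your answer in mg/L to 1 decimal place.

τ/t½ = 96/38 ≈ 2.5263, so fraction remaining f = (1/2)^(96/38) ≈ 0.1736.
At steady state, accumulation factor R = 1/(1 − e^(−kτ)) ≈ 1.2101.
Each bolus raises the concentration by D/Vd = 1583/56 ≈ 28.268 mg/L.
Steady-state peak Cmax,ss = C₀·R ≈ 28.268 × 1.2101 ≈ 34.207 mg/L.

34.2 mg/L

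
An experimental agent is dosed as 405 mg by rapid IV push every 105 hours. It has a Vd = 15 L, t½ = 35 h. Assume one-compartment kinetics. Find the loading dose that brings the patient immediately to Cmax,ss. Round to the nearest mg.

f = (1/2)^(105/35) ≈ 0.125000; accumulation ratio R = 1/(1−f) ≈ 1.14286.
Loading dose to hit Cmax,ss on first dose: D_load = D_maint·R ≈ 405 × 1.14286 ≈ 462.86 mg.

463 mg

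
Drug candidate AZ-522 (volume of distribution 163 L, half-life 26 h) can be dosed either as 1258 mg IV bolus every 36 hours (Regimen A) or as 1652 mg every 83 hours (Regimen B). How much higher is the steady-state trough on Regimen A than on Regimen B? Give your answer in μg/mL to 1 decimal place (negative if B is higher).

3.5 μg/mL

Regimen A: f = (1/2)^(36/26) ≈ 0.3830; Cmin,ss = (1258/163)·f/(1−f) ≈ 4.791 μg/mL.
Regimen B: f = (1/2)^(83/26) ≈ 0.1094; Cmin,ss = (1652/163)·f/(1−f) ≈ 1.245 μg/mL.
Difference ≈ 4.791 − 1.245 ≈ 3.546 μg/mL.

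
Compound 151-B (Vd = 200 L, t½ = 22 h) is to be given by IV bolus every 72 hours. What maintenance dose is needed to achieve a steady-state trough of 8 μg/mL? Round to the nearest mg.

τ/t½ = 72/22 ≈ 3.2727, so f = (1/2)^(72/22) ≈ 0.103469.
Cmin,ss = (D/Vd)·f/(1−f), so D = Cmin,ss·Vd·(1−f)/f.
D = 8 × 200 × (1−f)/f ≈ 8 × 200 × 8.66473 ≈ 13863.57 mg.

13864 mg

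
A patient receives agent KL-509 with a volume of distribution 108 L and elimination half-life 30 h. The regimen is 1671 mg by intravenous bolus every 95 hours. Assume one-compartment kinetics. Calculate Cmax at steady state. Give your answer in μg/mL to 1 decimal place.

Over one 95-h interval, 95/30 ≈ 3.1667 half-lives elapse, leaving f ≈ 0.1114 of each dose.
At steady state, accumulation factor R = 1/(1 − e^(−kτ)) ≈ 1.1254.
Single-dose peak C₀ = D/Vd = 1671/108 ≈ 15.472 μg/mL.
Steady-state peak Cmax,ss = C₀·R ≈ 15.472 × 1.1254 ≈ 17.412 μg/mL.

17.4 μg/mL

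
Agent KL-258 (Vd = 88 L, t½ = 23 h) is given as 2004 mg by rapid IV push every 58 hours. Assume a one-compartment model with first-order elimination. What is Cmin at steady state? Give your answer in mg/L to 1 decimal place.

τ/t½ = 58/23 ≈ 2.5217, so fraction remaining f = (1/2)^(58/23) ≈ 0.1741.
Single-dose peak C₀ = D/Vd = 2004/88 ≈ 22.773 mg/L.
Steady-state trough Cmin,ss = C₀·f/(1−f) ≈ 22.773 × 0.1741/0.8259 ≈ 4.801 mg/L.

4.8 mg/L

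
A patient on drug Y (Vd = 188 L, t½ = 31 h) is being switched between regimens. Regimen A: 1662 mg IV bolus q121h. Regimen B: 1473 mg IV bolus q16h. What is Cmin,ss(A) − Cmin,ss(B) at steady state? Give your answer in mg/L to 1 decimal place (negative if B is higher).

-17.6 mg/L

Regimen A: f = (1/2)^(121/31) ≈ 0.0668; Cmin,ss = (1662/188)·f/(1−f) ≈ 0.633 mg/L.
Regimen B: f = (1/2)^(16/31) ≈ 0.6992; Cmin,ss = (1473/188)·f/(1−f) ≈ 18.212 mg/L.
Difference ≈ 0.633 − 18.212 ≈ -17.579 mg/L.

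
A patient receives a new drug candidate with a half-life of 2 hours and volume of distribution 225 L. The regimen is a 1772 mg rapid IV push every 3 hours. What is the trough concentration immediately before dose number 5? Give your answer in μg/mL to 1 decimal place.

f = (1/2)^(τ/t½) = (1/2)^(3/2) ≈ 0.3536.
C₀ = D/Vd = 1772/225 ≈ 7.876 μg/mL.
Before the 5th dose, 4 doses have been given. Superposition: Cmin = C₀·(f + f² + … + f^4).
≈ 7.876 × (0.3536 + 0.1250 + 0.0442 + 0.0156) ≈ 7.876 × 0.5384 ≈ 4.240 μg/mL.

4.2 μg/mL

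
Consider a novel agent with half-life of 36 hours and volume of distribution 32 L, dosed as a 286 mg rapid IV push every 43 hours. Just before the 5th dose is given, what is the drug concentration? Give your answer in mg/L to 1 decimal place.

6.7 mg/L

f = (1/2)^(τ/t½) = (1/2)^(43/36) ≈ 0.4370.
C₀ = D/Vd = 286/32 ≈ 8.938 mg/L.
Before the 5th dose, 4 doses have been given. Superposition: Cmin = C₀·(f + f² + … + f^4).
≈ 8.938 × (0.4370 + 0.1910 + 0.0835 + 0.0365) ≈ 8.938 × 0.7480 ≈ 6.686 mg/L.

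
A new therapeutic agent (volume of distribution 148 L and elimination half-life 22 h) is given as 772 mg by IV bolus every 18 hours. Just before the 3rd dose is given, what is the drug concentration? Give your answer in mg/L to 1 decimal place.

4.6 mg/L

f = (1/2)^(τ/t½) = (1/2)^(18/22) ≈ 0.5672.
C₀ = D/Vd = 772/148 ≈ 5.216 mg/L.
Before the 3rd dose, 2 doses have been given. Superposition: Cmin = C₀·(f + f²).
≈ 5.216 × (0.5672 + 0.3217) ≈ 5.216 × 0.8889 ≈ 4.637 mg/L.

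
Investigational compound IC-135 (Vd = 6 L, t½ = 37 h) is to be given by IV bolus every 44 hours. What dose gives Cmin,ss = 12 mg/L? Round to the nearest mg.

92 mg

τ/t½ = 44/37 ≈ 1.1892, so f = (1/2)^(44/37) ≈ 0.438549.
Cmin,ss = (D/Vd)·f/(1−f), so D = Cmin,ss·Vd·(1−f)/f.
D = 12 × 6 × (1−f)/f ≈ 12 × 6 × 1.28025 ≈ 92.18 mg.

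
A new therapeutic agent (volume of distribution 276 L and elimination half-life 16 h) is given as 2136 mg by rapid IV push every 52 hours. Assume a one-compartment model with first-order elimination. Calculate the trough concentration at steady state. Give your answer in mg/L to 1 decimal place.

k = ln2/t½ = ln2/16 ≈ 0.043322 h⁻¹; fraction remaining f = e^(−kτ) = e^(−0.043322×52) ≈ 0.1051.
Accumulation ratio R = 1/(1 − f) ≈ 1/0.8949 ≈ 1.1174.
Each bolus raises the concentration by D/Vd = 2136/276 ≈ 7.739 mg/L.
Cmax,ss = C₀/(1 − f) ≈ 7.739/0.8949 ≈ 8.648 mg/L.
One interval later, Cmin,ss = Cmax,ss·e^(−kτ) ≈ 8.648 × 0.1051 ≈ 0.909 mg/L.

0.9 mg/L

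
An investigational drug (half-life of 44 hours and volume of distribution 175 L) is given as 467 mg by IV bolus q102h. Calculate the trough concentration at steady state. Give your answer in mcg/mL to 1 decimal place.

k = ln2/t½ = ln2/44 ≈ 0.015753 h⁻¹; fraction remaining f = e^(−kτ) = e^(−0.015753×102) ≈ 0.2005.
Single-dose peak C₀ = D/Vd = 467/175 ≈ 2.669 mcg/mL.
Steady-state trough Cmin,ss = C₀·f/(1−f) ≈ 2.669 × 0.2005/0.7995 ≈ 0.669 mcg/mL.

0.7 mcg/mL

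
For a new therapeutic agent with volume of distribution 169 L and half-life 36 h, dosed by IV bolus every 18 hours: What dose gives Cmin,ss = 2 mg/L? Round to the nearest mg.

τ/t½ = 18/36 ≈ 0.5, so f = (1/2)^(18/36) ≈ 0.707107.
Cmin,ss = (D/Vd)·f/(1−f), so D = Cmin,ss·Vd·(1−f)/f.
D = 2 × 169 × (1−f)/f ≈ 2 × 169 × 0.41421 ≈ 140.00 mg.

140 mg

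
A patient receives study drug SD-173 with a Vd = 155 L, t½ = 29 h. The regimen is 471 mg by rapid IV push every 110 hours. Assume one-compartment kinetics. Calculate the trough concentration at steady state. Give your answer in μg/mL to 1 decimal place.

0.2 μg/mL

Over one 110-h interval, 110/29 ≈ 3.7931 half-lives elapse, leaving f ≈ 0.0721 of each dose.
Accumulation ratio R = 1/(1 − f) ≈ 1/0.9279 ≈ 1.0777.
Single-dose peak C₀ = D/Vd = 471/155 ≈ 3.039 μg/mL.
Cmax,ss = C₀/(1 − f) ≈ 3.039/0.9279 ≈ 3.275 μg/mL.
Steady-state trough Cmin,ss = Cmax,ss·f ≈ 3.275 × 0.0721 ≈ 0.236 μg/mL.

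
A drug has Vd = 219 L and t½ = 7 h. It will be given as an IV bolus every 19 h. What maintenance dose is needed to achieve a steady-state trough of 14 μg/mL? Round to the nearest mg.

τ/t½ = 19/7 ≈ 2.7143, so f = (1/2)^(19/7) ≈ 0.152377.
Cmin,ss = (D/Vd)·f/(1−f), so D = Cmin,ss·Vd·(1−f)/f.
D = 14 × 219 × (1−f)/f ≈ 14 × 219 × 5.56267 ≈ 17055.15 mg.

17055 mg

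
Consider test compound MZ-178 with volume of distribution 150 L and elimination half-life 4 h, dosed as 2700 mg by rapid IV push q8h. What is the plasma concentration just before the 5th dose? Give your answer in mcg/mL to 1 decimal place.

6.0 mcg/mL

f = (1/2)^(τ/t½) = (1/2)^(8/4) ≈ 0.2500.
C₀ = D/Vd = 2700/150 ≈ 18.000 mcg/mL.
Before the 5th dose, 4 doses have been given. Superposition: Cmin = C₀·(f + f² + … + f^4).
≈ 18.000 × (0.2500 + 0.0625 + 0.0156 + 0.0039) ≈ 18.000 × 0.3320 ≈ 5.976 mcg/mL.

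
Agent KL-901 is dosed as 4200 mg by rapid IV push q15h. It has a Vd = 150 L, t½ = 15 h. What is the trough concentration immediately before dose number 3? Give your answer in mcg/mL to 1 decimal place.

21.0 mcg/mL

f = (1/2)^(τ/t½) = (1/2)^(15/15) ≈ 0.5000.
C₀ = D/Vd = 4200/150 ≈ 28.000 mcg/mL.
Before the 3rd dose, 2 doses have been given. Superposition: Cmin = C₀·(f + f²).
≈ 28.000 × (0.5000 + 0.2500) ≈ 28.000 × 0.7500 ≈ 21.000 mcg/mL.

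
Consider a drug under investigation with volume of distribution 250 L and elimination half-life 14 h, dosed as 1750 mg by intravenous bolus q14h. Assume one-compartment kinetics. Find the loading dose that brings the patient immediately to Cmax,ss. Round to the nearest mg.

3500 mg

f = (1/2)^(14/14) ≈ 0.500000; accumulation ratio R = 1/(1−f) ≈ 2.00000.
Loading dose to hit Cmax,ss on first dose: D_load = D_maint·R ≈ 1750 × 2.00000 ≈ 3500.00 mg.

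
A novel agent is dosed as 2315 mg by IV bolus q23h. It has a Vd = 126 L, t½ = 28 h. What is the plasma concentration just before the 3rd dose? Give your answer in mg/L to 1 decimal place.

16.3 mg/L

f = (1/2)^(τ/t½) = (1/2)^(23/28) ≈ 0.5659.
C₀ = D/Vd = 2315/126 ≈ 18.373 mg/L.
Before the 3rd dose, 2 doses have been given. Superposition: Cmin = C₀·(f + f²).
≈ 18.373 × (0.5659 + 0.3202) ≈ 18.373 × 0.8861 ≈ 16.280 mg/L.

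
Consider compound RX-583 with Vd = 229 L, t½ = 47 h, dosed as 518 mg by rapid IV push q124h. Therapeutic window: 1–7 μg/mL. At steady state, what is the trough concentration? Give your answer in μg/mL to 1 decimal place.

k = ln2/t½ = ln2/47 ≈ 0.014748 h⁻¹; fraction remaining f = e^(−kτ) = e^(−0.014748×124) ≈ 0.1606.
Accumulation ratio R = 1/(1 − f) ≈ 1/0.8394 ≈ 1.1913.
Single-dose peak C₀ = D/Vd = 518/229 ≈ 2.262 μg/mL.
Steady-state peak Cmax,ss = C₀·R ≈ 2.262 × 1.1913 ≈ 2.695 μg/mL.
Steady-state trough Cmin,ss = Cmax,ss·f ≈ 2.695 × 0.1606 ≈ 0.433 μg/mL.
Trough 0.4 μg/mL vs MEC 1 μg/mL: subtherapeutic.

0.4 μg/mL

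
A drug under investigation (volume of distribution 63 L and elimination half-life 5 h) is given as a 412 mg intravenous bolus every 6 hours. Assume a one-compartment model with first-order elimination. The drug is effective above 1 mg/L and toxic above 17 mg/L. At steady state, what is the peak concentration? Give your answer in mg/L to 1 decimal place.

τ/t½ = 6/5 ≈ 1.2, so fraction remaining f = (1/2)^(6/5) ≈ 0.4353.
Accumulation ratio R = 1/(1 − f) ≈ 1/0.5647 ≈ 1.7709.
Single-dose peak C₀ = D/Vd = 412/63 ≈ 6.540 mg/L.
Steady-state peak Cmax,ss = C₀·R ≈ 6.540 × 1.7709 ≈ 11.582 mg/L.
Peak 11.6 mg/L vs MTC 17 mg/L: below toxic threshold.

11.6 mg/L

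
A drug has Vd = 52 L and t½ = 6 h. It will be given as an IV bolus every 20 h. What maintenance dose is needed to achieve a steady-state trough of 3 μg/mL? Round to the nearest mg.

1416 mg

τ/t½ = 20/6 ≈ 3.3333, so f = (1/2)^(20/6) ≈ 0.099213.
Cmin,ss = (D/Vd)·f/(1−f), so D = Cmin,ss·Vd·(1−f)/f.
D = 3 × 52 × (1−f)/f ≈ 3 × 52 × 9.07932 ≈ 1416.37 mg.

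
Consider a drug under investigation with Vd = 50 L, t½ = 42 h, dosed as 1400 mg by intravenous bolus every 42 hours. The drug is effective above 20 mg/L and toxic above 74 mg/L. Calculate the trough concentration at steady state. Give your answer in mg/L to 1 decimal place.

τ = 42 h = 1 half-life, so f = (1/2)^1 = 0.5.
Accumulation ratio R = 1/(1 − f) = 1/0.5 = 2/1.
Single-dose peak C₀ = D/Vd = 1400/50 = 28 mg/L.
Steady-state peak Cmax,ss = C₀·R = 28 × 2/1 ≈ 56.000 mg/L.
Steady-state trough Cmin,ss = Cmax,ss·f ≈ 56.000 × 0.5 ≈ 28.000 mg/L.
Trough 28.0 mg/L vs MEC 20 mg/L: adequate.

28.0 mg/L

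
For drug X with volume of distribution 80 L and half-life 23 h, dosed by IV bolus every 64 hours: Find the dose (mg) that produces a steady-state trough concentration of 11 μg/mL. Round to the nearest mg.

5175 mg

τ/t½ = 64/23 ≈ 2.7826, so f = (1/2)^(64/23) ≈ 0.145329.
Cmin,ss = (D/Vd)·f/(1−f), so D = Cmin,ss·Vd·(1−f)/f.
D = 11 × 80 × (1−f)/f ≈ 11 × 80 × 5.88094 ≈ 5175.23 mg.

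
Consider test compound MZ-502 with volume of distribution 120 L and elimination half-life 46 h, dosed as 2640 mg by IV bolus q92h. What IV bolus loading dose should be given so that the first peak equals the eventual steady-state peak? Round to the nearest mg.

f = (1/2)^(92/46) ≈ 0.250000; accumulation ratio R = 1/(1−f) ≈ 1.33333.
Loading dose to hit Cmax,ss on first dose: D_load = D_maint·R ≈ 2640 × 1.33333 ≈ 3519.99 mg.

3520 mg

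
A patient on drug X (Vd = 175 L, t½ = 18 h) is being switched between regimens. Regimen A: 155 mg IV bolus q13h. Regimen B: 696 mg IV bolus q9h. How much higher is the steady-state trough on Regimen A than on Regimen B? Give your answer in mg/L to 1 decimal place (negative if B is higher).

Regimen A: f = (1/2)^(13/18) ≈ 0.6062; Cmin,ss = (155/175)·f/(1−f) ≈ 1.363 mg/L.
Regimen B: f = (1/2)^(9/18) ≈ 0.7071; Cmin,ss = (696/175)·f/(1−f) ≈ 9.601 mg/L.
Difference ≈ 1.363 − 9.601 ≈ -8.238 mg/L.

-8.2 mg/L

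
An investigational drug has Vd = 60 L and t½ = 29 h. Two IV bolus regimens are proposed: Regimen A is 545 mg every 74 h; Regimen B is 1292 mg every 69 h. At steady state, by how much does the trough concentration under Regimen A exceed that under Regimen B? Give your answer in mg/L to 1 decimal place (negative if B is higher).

Regimen A: f = (1/2)^(74/29) ≈ 0.1706; Cmin,ss = (545/60)·f/(1−f) ≈ 1.868 mg/L.
Regimen B: f = (1/2)^(69/29) ≈ 0.1922; Cmin,ss = (1292/60)·f/(1−f) ≈ 5.123 mg/L.
Difference ≈ 1.868 − 5.123 ≈ -3.255 mg/L.

-3.3 mg/L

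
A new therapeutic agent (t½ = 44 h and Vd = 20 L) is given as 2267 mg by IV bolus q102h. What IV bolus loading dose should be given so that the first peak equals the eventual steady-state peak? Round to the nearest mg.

f = (1/2)^(102/44) ≈ 0.200520; accumulation ratio R = 1/(1−f) ≈ 1.25081.
Loading dose to hit Cmax,ss on first dose: D_load = D_maint·R ≈ 2267 × 1.25081 ≈ 2835.59 mg.

2836 mg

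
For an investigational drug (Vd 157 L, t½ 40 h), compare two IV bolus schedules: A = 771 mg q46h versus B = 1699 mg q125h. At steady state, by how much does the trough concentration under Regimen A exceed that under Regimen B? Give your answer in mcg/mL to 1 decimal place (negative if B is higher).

2.6 mcg/mL

Regimen A: f = (1/2)^(46/40) ≈ 0.4506; Cmin,ss = (771/157)·f/(1−f) ≈ 4.028 mcg/mL.
Regimen B: f = (1/2)^(125/40) ≈ 0.1146; Cmin,ss = (1699/157)·f/(1−f) ≈ 1.401 mcg/mL.
Difference ≈ 4.028 − 1.401 ≈ 2.627 mcg/mL.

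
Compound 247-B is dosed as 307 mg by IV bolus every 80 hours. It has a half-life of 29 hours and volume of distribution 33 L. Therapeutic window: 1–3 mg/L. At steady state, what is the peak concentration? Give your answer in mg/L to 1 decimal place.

Over one 80-h interval, 80/29 ≈ 2.7586 half-lives elapse, leaving f ≈ 0.1478 of each dose.
Accumulation ratio R = 1/(1 − f) ≈ 1/0.8522 ≈ 1.1734.
Each bolus raises the concentration by D/Vd = 307/33 ≈ 9.303 mg/L.
Steady-state peak Cmax,ss = C₀·R ≈ 9.303 × 1.1734 ≈ 10.916 mg/L.
Peak 10.9 mg/L vs MTC 3 mg/L: exceeds toxic threshold.

10.9 mg/L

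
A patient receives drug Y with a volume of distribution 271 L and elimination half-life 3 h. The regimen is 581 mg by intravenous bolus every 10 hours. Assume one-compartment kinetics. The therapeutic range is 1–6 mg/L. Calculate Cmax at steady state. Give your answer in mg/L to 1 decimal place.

τ/t½ = 10/3 ≈ 3.3333, so fraction remaining f = (1/2)^(10/3) ≈ 0.0992.
At steady state, accumulation factor R = 1/(1 − e^(−kτ)) ≈ 1.1101.
Each bolus raises the concentration by D/Vd = 581/271 ≈ 2.144 mg/L.
Steady-state peak Cmax,ss = C₀·R ≈ 2.144 × 1.1101 ≈ 2.380 mg/L.
Peak 2.4 mg/L vs MTC 6 mg/L: below toxic threshold.

2.4 mg/L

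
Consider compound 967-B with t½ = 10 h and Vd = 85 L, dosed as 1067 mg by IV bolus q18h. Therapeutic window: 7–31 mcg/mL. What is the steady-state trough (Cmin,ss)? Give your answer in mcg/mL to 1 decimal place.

5.1 mcg/mL

Over one 18-h interval, 18/10 ≈ 1.8 half-lives elapse, leaving f ≈ 0.2872 of each dose.
At steady state, accumulation factor R = 1/(1 − e^(−kτ)) ≈ 1.4029.
Each bolus raises the concentration by D/Vd = 1067/85 ≈ 12.553 mcg/mL.
Cmax,ss = C₀/(1 − f) ≈ 12.553/0.7128 ≈ 17.611 mcg/mL.
One interval later, Cmin,ss = Cmax,ss·e^(−kτ) ≈ 17.611 × 0.2872 ≈ 5.058 mcg/mL.
Trough 5.1 mcg/mL vs MEC 7 mcg/mL: subtherapeutic.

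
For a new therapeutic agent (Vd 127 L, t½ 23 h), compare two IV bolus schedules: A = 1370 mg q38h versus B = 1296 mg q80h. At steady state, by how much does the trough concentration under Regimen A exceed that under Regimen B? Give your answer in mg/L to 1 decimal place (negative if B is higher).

Regimen A: f = (1/2)^(38/23) ≈ 0.3182; Cmin,ss = (1370/127)·f/(1−f) ≈ 5.035 mg/L.
Regimen B: f = (1/2)^(80/23) ≈ 0.0897; Cmin,ss = (1296/127)·f/(1−f) ≈ 1.006 mg/L.
Difference ≈ 5.035 − 1.006 ≈ 4.029 mg/L.

4.0 mg/L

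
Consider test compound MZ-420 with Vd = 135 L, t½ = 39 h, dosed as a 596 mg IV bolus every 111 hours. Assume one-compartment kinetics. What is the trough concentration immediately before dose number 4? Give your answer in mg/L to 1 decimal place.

0.7 mg/L

f = (1/2)^(τ/t½) = (1/2)^(111/39) ≈ 0.1391.
C₀ = D/Vd = 596/135 ≈ 4.415 mg/L.
Before the 4th dose, 3 doses have been given. Superposition: Cmin = C₀·(f + f² + … + f^3).
≈ 4.415 × (0.1391 + 0.0193 + 0.0027) ≈ 4.415 × 0.1611 ≈ 0.711 mg/L.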